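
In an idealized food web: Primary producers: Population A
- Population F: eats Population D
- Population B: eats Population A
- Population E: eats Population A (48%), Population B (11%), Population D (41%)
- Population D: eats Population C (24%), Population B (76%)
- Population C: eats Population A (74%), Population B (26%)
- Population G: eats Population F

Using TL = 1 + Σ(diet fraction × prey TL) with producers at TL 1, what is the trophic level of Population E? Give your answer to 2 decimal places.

2.96

Population B: 1 + 1 = 2
Population C: 1 + (0.74×1 + 0.26×2) = 2.26
Population D: 1 + (0.24×2.26 + 0.76×2) = 3.0624
Population E: 1 + (0.48×1 + 0.11×2 + 0.41×3.0624) = 2.955584
Population F: 1 + 3.0624 = 4.0624
Population G: 1 + 4.0624 = 5.0624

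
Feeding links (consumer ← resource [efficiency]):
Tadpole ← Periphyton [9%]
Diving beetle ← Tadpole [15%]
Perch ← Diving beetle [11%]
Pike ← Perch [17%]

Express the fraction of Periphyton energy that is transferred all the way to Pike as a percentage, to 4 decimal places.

Product of link efficiencies: 0.09 × 0.15 × 0.11 × 0.17 = 0.00025245
As a percentage: 0.00025245 × 100 = 0.0252%

0.0252%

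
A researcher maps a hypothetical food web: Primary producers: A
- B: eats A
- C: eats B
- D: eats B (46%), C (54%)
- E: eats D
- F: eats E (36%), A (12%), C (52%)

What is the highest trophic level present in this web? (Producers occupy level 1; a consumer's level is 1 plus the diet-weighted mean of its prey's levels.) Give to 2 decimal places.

B: 1 + 1 = 2
C: 1 + 2 = 3
D: 1 + (0.46×2 + 0.54×3) = 3.54
E: 1 + 3.54 = 4.54
F: 1 + (0.36×4.54 + 0.12×1 + 0.52×3) = 4.3144

4.54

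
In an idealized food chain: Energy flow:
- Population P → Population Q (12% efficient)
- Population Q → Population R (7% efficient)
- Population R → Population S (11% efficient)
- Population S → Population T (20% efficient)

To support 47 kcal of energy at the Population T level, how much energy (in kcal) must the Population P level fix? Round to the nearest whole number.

254329 kcal

Cumulative transfer efficiency: 0.12 × 0.07 × 0.11 × 0.2 = 0.0001848
Population P energy = 47 / 0.0001848 = 254329 kcal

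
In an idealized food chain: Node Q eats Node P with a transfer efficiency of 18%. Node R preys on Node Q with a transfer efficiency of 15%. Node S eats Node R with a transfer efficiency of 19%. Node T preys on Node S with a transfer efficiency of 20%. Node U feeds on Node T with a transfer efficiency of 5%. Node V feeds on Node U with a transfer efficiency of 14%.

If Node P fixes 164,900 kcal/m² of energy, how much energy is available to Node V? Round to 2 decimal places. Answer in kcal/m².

1.18 kcal/m²

Node Q: 164900 × 0.18 = 29682 kcal/m²
Node R: 29682 × 0.15 = 4452.3 kcal/m²
Node S: 4452.3 × 0.19 = 845.937 kcal/m²
Node T: 845.937 × 0.2 = 169.1874 kcal/m²
Node U: 169.1874 × 0.05 = 8.45937 kcal/m²
Node V: 8.45937 × 0.14 = 1.1843118 kcal/m²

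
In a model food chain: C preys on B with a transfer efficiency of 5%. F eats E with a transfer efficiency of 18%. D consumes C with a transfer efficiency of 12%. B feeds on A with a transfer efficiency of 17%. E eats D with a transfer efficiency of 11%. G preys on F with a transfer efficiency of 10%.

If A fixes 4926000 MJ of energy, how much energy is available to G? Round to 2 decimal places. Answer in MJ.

B: 4926000 × 0.17 = 837420 MJ
C: 837420 × 0.05 = 41871 MJ
D: 41871 × 0.12 = 5024.52 MJ
E: 5024.52 × 0.11 = 552.6972 MJ
F: 552.6972 × 0.18 = 99.485496 MJ
G: 99.485496 × 0.1 = 9.9485496 MJ

9.95 MJ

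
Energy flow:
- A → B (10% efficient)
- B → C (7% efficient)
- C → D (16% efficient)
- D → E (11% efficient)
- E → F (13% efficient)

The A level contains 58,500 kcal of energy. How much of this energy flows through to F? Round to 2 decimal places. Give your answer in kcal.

0.94 kcal

B: 58500 × 0.1 = 5850 kcal
C: 5850 × 0.07 = 409.5 kcal
D: 409.5 × 0.16 = 65.52 kcal
E: 65.52 × 0.11 = 7.2072 kcal
F: 7.2072 × 0.13 = 0.936936 kcal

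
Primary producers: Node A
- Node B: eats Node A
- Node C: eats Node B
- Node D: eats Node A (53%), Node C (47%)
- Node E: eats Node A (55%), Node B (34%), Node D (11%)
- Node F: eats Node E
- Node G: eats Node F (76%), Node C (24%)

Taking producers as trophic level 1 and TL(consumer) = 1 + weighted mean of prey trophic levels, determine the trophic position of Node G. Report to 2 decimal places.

4.42

Node B: 1 + 1 = 2
Node C: 1 + 2 = 3
Node D: 1 + (0.53×1 + 0.47×3) = 2.94
Node E: 1 + (0.55×1 + 0.34×2 + 0.11×2.94) = 2.5534
Node F: 1 + 2.5534 = 3.5534
Node G: 1 + (0.76×3.5534 + 0.24×3) = 4.420584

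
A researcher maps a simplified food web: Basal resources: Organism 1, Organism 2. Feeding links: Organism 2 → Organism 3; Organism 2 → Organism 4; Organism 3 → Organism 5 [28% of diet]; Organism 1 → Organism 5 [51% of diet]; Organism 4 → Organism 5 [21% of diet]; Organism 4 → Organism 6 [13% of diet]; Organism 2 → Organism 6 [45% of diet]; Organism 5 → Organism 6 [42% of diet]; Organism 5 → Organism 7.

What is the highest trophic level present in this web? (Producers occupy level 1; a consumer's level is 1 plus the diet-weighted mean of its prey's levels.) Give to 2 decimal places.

3.49

Organism 3: 1 + 1 = 2
Organism 4: 1 + 1 = 2
Organism 5: 1 + (0.28×2 + 0.51×1 + 0.21×2) = 2.49
Organism 6: 1 + (0.13×2 + 0.45×1 + 0.42×2.49) = 2.7558
Organism 7: 1 + 2.49 = 3.49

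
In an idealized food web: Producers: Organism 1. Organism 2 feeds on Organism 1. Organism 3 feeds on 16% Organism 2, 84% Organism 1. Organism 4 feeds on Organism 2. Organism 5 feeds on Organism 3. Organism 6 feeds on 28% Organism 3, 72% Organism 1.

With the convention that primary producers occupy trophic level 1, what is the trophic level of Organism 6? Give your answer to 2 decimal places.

Organism 2: 1 + 1 = 2
Organism 3: 1 + (0.16×2 + 0.84×1) = 2.16
Organism 4: 1 + 2 = 3
Organism 5: 1 + 2.16 = 3.16
Organism 6: 1 + (0.28×2.16 + 0.72×1) = 2.3248

2.32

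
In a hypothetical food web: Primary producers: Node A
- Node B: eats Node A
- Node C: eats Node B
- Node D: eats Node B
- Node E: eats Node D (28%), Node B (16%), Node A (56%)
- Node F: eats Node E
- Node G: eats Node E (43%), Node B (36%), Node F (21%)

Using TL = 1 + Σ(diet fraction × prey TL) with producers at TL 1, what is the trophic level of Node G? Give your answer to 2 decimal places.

Node B: 1 + 1 = 2
Node C: 1 + 2 = 3
Node D: 1 + 2 = 3
Node E: 1 + (0.28×3 + 0.16×2 + 0.56×1) = 2.72
Node F: 1 + 2.72 = 3.72
Node G: 1 + (0.43×2.72 + 0.36×2 + 0.21×3.72) = 3.6708

3.67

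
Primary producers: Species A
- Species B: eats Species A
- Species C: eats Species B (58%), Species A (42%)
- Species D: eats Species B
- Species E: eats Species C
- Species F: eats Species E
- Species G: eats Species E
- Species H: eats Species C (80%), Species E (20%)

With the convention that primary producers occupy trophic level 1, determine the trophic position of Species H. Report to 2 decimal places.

3.78

Species B: 1 + 1 = 2
Species C: 1 + (0.58×2 + 0.42×1) = 2.58
Species D: 1 + 2 = 3
Species E: 1 + 2.58 = 3.58
Species F: 1 + 3.58 = 4.58
Species G: 1 + 3.58 = 4.58
Species H: 1 + (0.8×2.58 + 0.2×3.58) = 3.78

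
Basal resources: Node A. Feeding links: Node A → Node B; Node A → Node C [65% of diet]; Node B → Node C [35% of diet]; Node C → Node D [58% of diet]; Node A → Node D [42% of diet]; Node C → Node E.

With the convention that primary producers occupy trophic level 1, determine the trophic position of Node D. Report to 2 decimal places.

2.78

Node B: 1 + 1 = 2
Node C: 1 + (0.65×1 + 0.35×2) = 2.35
Node D: 1 + (0.58×2.35 + 0.42×1) = 2.783
Node E: 1 + 2.35 = 3.35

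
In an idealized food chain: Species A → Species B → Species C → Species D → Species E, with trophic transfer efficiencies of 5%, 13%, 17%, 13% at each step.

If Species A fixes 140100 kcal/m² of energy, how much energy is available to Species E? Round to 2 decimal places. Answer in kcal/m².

20.13 kcal/m²

Species B: 140100 × 0.05 = 7005 kcal/m²
Species C: 7005 × 0.13 = 910.65 kcal/m²
Species D: 910.65 × 0.17 = 154.8105 kcal/m²
Species E: 154.8105 × 0.13 = 20.125365 kcal/m²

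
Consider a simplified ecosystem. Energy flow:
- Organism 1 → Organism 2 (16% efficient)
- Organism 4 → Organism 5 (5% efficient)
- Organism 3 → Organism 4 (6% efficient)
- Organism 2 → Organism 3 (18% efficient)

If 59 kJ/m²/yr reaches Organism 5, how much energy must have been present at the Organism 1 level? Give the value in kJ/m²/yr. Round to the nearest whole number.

Cumulative transfer efficiency: 0.16 × 0.18 × 0.06 × 0.05 = 0.0000864
Organism 1 energy = 59 / 0.0000864 = 682870 kJ/m²/yr

682870 kJ/m²/yr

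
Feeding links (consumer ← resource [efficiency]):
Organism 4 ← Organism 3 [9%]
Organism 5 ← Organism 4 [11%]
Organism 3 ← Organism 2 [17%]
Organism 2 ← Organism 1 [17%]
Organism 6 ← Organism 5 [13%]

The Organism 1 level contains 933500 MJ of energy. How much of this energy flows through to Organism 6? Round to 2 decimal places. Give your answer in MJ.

34.72 MJ

Organism 2: 933500 × 0.17 = 158695 MJ
Organism 3: 158695 × 0.17 = 26978.15 MJ
Organism 4: 26978.15 × 0.09 = 2428.0335 MJ
Organism 5: 2428.0335 × 0.11 = 267.083685 MJ
Organism 6: 267.083685 × 0.13 = 34.72087905 MJ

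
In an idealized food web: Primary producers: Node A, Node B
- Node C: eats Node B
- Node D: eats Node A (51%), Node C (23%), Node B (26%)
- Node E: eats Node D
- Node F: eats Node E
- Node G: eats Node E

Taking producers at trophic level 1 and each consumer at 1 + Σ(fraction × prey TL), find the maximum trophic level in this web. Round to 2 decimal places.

4.23

Node C: 1 + 1 = 2
Node D: 1 + (0.51×1 + 0.23×2 + 0.26×1) = 2.23
Node E: 1 + 2.23 = 3.23
Node F: 1 + 3.23 = 4.23
Node G: 1 + 3.23 = 4.23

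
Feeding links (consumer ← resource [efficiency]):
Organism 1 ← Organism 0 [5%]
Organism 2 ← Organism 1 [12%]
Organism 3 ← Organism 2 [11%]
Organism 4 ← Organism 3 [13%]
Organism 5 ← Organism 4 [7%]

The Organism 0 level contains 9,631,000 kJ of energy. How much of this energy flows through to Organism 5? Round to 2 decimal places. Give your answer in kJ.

Organism 1: 9631000 × 0.05 = 481550 kJ
Organism 2: 481550 × 0.12 = 57786 kJ
Organism 3: 57786 × 0.11 = 6356.46 kJ
Organism 4: 6356.46 × 0.13 = 826.3398 kJ
Organism 5: 826.3398 × 0.07 = 57.843786 kJ

57.84 kJ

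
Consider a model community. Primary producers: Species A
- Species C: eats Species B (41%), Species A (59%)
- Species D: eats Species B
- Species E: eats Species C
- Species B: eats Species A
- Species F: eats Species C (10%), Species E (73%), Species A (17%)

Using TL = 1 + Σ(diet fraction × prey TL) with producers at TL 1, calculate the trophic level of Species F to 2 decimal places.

Species B: 1 + 1 = 2
Species C: 1 + (0.41×2 + 0.59×1) = 2.41
Species D: 1 + 2 = 3
Species E: 1 + 2.41 = 3.41
Species F: 1 + (0.1×2.41 + 0.73×3.41 + 0.17×1) = 3.9003

3.90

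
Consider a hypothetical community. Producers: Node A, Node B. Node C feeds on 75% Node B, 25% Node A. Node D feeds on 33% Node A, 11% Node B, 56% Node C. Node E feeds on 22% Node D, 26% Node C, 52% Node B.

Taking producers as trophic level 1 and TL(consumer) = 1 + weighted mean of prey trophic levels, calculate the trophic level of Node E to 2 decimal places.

Node C: 1 + (0.75×1 + 0.25×1) = 2
Node D: 1 + (0.33×1 + 0.11×1 + 0.56×2) = 2.56
Node E: 1 + (0.22×2.56 + 0.26×2 + 0.52×1) = 2.6032

2.60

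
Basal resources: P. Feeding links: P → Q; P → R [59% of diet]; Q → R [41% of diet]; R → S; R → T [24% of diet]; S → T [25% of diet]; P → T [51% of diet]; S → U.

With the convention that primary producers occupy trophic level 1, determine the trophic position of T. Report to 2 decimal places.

2.94

Q: 1 + 1 = 2
R: 1 + (0.59×1 + 0.41×2) = 2.41
S: 1 + 2.41 = 3.41
T: 1 + (0.24×2.41 + 0.25×3.41 + 0.51×1) = 2.9409
U: 1 + 3.41 = 4.41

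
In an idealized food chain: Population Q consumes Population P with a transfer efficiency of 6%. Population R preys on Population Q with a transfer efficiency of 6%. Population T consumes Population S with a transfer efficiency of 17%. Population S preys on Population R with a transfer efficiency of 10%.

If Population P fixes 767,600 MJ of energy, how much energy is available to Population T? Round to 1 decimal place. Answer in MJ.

Population Q: 767600 × 0.06 = 46056 MJ
Population R: 46056 × 0.06 = 2763.36 MJ
Population S: 2763.36 × 0.1 = 276.336 MJ
Population T: 276.336 × 0.17 = 46.97712 MJ

47.0 MJ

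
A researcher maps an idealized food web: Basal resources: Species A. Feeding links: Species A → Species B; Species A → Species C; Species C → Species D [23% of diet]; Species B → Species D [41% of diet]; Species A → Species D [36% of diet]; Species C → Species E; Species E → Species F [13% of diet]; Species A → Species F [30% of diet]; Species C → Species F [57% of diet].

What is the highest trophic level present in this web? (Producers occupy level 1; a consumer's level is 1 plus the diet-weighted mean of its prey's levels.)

Species B: 1 + 1 = 2
Species C: 1 + 1 = 2
Species D: 1 + (0.23×2 + 0.41×2 + 0.36×1) = 2.64
Species E: 1 + 2 = 3
Species F: 1 + (0.13×3 + 0.3×1 + 0.57×2) = 2.83

3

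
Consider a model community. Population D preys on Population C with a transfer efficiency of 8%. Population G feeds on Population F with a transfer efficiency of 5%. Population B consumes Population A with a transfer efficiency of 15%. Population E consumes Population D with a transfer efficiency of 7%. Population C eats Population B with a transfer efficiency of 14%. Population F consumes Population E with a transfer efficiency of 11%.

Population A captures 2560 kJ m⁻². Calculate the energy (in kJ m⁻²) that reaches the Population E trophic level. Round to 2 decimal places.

Population B: 2560 × 0.15 = 384 kJ m⁻²
Population C: 384 × 0.14 = 53.76 kJ m⁻²
Population D: 53.76 × 0.08 = 4.3008 kJ m⁻²
Population E: 4.3008 × 0.07 = 0.301056 kJ m⁻²

0.30 kJ m⁻²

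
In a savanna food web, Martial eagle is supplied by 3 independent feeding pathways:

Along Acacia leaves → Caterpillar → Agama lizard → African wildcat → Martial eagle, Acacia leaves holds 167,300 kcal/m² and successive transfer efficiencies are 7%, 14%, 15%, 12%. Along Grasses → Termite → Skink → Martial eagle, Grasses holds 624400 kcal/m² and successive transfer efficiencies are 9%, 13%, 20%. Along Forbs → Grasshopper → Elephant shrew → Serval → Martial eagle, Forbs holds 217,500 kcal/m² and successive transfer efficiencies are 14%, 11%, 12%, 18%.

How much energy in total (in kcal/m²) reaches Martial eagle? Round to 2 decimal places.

1562.96 kcal/m²

Via Acacia leaves: 167300 × 0.07 × 0.14 × 0.15 × 0.12 = 29.51172 kcal/m²
Via Grasses: 624400 × 0.09 × 0.13 × 0.2 = 1461.096 kcal/m²
Via Forbs: 217500 × 0.14 × 0.11 × 0.12 × 0.18 = 72.3492 kcal/m²
Total at Martial eagle: 29.51172 + 1461.096 + 72.3492 = 1562.95692 kcal/m²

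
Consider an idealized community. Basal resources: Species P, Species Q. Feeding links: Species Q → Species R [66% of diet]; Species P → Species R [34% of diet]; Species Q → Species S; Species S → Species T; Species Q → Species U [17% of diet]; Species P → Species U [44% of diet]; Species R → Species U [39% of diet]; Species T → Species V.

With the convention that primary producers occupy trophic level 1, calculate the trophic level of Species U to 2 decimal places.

2.39

Species R: 1 + (0.66×1 + 0.34×1) = 2
Species S: 1 + 1 = 2
Species T: 1 + 2 = 3
Species U: 1 + (0.17×1 + 0.44×1 + 0.39×2) = 2.39
Species V: 1 + 3 = 4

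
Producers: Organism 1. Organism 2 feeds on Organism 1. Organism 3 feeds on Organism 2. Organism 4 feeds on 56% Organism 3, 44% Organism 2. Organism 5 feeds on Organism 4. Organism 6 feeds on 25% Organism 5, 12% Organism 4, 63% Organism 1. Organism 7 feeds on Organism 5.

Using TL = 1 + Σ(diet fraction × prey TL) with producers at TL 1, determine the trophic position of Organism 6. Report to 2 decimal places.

3.20

Organism 2: 1 + 1 = 2
Organism 3: 1 + 2 = 3
Organism 4: 1 + (0.56×3 + 0.44×2) = 3.56
Organism 5: 1 + 3.56 = 4.56
Organism 6: 1 + (0.25×4.56 + 0.12×3.56 + 0.63×1) = 3.1972
Organism 7: 1 + 4.56 = 5.56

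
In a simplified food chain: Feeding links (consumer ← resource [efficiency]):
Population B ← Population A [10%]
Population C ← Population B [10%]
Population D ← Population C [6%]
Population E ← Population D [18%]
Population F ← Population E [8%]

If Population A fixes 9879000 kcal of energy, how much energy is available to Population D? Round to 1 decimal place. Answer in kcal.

Population B: 9879000 × 0.1 = 987900 kcal
Population C: 987900 × 0.1 = 98790 kcal
Population D: 98790 × 0.06 = 5927.4 kcal

5927.4 kcal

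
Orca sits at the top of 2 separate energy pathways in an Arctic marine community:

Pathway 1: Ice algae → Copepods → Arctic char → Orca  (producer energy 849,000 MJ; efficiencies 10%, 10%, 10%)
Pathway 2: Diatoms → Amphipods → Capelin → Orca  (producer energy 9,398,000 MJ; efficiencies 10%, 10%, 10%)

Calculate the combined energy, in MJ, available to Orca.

10247 MJ

Pathway 1: 849000 × 0.1 × 0.1 × 0.1 = 849 MJ
Pathway 2: 9398000 × 0.1 × 0.1 × 0.1 = 9398 MJ
Total at Orca: 849 + 9398 = 10247 MJ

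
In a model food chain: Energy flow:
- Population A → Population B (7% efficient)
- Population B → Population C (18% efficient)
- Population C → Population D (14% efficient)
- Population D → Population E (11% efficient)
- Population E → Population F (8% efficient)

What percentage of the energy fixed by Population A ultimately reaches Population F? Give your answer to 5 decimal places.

0.00155%

Product of link efficiencies: 0.07 × 0.18 × 0.14 × 0.11 × 0.08 = 0.0000155232
As a percentage: 0.0000155232 × 100 = 0.00155%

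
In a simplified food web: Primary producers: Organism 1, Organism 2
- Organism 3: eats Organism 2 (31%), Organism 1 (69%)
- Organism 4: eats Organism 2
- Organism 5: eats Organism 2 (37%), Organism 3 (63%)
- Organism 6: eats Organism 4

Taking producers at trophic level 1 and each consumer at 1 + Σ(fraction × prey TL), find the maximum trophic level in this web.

Organism 3: 1 + (0.31×1 + 0.69×1) = 2
Organism 4: 1 + 1 = 2
Organism 5: 1 + (0.37×1 + 0.63×2) = 2.63
Organism 6: 1 + 2 = 3

3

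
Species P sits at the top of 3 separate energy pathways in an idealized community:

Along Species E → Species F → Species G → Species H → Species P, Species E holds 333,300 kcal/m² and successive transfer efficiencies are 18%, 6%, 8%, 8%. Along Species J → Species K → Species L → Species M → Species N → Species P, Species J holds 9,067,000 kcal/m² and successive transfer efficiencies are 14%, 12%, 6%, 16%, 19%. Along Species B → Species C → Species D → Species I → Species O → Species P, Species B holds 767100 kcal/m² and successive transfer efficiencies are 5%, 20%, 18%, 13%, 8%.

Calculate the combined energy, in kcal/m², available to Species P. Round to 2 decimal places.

315.24 kcal/m²

Via Species E: 333300 × 0.18 × 0.06 × 0.08 × 0.08 = 23.037696 kcal/m²
Via Species J: 9067000 × 0.14 × 0.12 × 0.06 × 0.16 × 0.19 = 277.8418944 kcal/m²
Via Species B: 767100 × 0.05 × 0.2 × 0.18 × 0.13 × 0.08 = 14.360112 kcal/m²
Total at Species P: 23.037696 + 277.8418944 + 14.360112 = 315.2397024 kcal/m²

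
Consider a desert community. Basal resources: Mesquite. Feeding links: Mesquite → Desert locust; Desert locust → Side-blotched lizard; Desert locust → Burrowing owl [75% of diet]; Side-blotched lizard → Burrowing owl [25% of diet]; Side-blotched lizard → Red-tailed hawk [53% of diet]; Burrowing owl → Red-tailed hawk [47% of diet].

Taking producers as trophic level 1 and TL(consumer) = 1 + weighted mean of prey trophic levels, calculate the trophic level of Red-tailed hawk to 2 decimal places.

Desert locust: 1 + 1 = 2
Side-blotched lizard: 1 + 2 = 3
Burrowing owl: 1 + (0.75×2 + 0.25×3) = 3.25
Red-tailed hawk: 1 + (0.53×3 + 0.47×3.25) = 4.1175

4.12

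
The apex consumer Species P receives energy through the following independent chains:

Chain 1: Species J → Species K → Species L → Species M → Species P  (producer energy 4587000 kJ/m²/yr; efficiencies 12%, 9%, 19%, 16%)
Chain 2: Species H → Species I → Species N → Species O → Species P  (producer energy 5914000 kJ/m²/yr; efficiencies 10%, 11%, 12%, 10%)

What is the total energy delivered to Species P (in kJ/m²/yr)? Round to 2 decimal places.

Chain 1: 4587000 × 0.12 × 0.09 × 0.19 × 0.16 = 1506.00384 kJ/m²/yr
Chain 2: 5914000 × 0.1 × 0.11 × 0.12 × 0.1 = 780.648 kJ/m²/yr
Total at Species P: 1506.00384 + 780.648 = 2286.65184 kJ/m²/yr

2286.65 kJ/m²/yr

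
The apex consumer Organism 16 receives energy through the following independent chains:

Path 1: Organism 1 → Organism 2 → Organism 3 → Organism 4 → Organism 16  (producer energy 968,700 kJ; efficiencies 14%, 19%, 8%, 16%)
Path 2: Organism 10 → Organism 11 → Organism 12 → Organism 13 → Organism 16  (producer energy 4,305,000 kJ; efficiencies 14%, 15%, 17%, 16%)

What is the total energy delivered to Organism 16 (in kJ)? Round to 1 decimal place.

2788.8 kJ

Path 1: 968700 × 0.14 × 0.19 × 0.08 × 0.16 = 329.822976 kJ
Path 2: 4305000 × 0.14 × 0.15 × 0.17 × 0.16 = 2459.016 kJ
Total at Organism 16: 329.822976 + 2459.016 = 2788.838976 kJ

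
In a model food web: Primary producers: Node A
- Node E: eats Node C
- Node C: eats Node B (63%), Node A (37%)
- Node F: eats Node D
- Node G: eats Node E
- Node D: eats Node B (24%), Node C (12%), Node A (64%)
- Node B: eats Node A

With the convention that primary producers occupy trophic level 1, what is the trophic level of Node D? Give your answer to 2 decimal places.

2.44

Node B: 1 + 1 = 2
Node C: 1 + (0.63×2 + 0.37×1) = 2.63
Node D: 1 + (0.24×2 + 0.12×2.63 + 0.64×1) = 2.4356
Node E: 1 + 2.63 = 3.63
Node F: 1 + 2.4356 = 3.4356
Node G: 1 + 3.63 = 4.63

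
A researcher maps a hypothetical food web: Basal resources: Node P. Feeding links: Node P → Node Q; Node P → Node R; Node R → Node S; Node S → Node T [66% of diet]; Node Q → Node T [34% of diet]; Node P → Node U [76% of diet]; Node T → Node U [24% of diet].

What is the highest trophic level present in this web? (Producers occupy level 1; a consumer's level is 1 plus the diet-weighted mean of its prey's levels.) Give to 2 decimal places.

3.66

Node Q: 1 + 1 = 2
Node R: 1 + 1 = 2
Node S: 1 + 2 = 3
Node T: 1 + (0.66×3 + 0.34×2) = 3.66
Node U: 1 + (0.76×1 + 0.24×3.66) = 2.6384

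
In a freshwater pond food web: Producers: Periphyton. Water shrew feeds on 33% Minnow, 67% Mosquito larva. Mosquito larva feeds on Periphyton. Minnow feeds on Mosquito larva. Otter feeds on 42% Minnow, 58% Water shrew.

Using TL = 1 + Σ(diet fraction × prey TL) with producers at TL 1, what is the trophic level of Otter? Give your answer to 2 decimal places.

4.19

Mosquito larva: 1 + 1 = 2
Minnow: 1 + 2 = 3
Water shrew: 1 + (0.33×3 + 0.67×2) = 3.33
Otter: 1 + (0.42×3 + 0.58×3.33) = 4.1914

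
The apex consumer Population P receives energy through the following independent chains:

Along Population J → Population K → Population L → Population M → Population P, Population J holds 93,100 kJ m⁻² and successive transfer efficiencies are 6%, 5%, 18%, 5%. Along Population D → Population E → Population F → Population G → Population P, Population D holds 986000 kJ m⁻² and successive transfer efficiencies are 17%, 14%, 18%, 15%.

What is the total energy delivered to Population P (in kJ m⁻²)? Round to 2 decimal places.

636.12 kJ m⁻²

Via Population J: 93100 × 0.06 × 0.05 × 0.18 × 0.05 = 2.5137 kJ m⁻²
Via Population D: 986000 × 0.17 × 0.14 × 0.18 × 0.15 = 633.6036 kJ m⁻²
Total at Population P: 2.5137 + 633.6036 = 636.1173 kJ m⁻²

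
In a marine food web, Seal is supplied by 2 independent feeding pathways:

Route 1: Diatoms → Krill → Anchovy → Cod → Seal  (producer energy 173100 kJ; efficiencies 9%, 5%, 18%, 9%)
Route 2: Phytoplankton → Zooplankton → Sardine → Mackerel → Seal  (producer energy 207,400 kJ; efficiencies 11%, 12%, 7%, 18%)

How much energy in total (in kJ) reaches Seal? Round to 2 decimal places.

47.11 kJ

Route 1: 173100 × 0.09 × 0.05 × 0.18 × 0.09 = 12.61899 kJ
Route 2: 207400 × 0.11 × 0.12 × 0.07 × 0.18 = 34.494768 kJ
Total at Seal: 12.61899 + 34.494768 = 47.113758 kJ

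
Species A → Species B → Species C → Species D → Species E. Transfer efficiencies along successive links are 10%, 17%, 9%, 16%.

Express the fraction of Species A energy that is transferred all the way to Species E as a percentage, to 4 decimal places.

0.0245%

Product of link efficiencies: 0.1 × 0.17 × 0.09 × 0.16 = 0.0002448
As a percentage: 0.0002448 × 100 = 0.0245%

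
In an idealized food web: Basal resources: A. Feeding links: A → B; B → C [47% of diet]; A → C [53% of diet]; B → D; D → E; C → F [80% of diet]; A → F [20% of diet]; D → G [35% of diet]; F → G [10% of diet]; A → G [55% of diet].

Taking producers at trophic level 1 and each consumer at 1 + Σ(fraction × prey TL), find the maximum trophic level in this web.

B: 1 + 1 = 2
C: 1 + (0.47×2 + 0.53×1) = 2.47
D: 1 + 2 = 3
E: 1 + 3 = 4
F: 1 + (0.8×2.47 + 0.2×1) = 3.176
G: 1 + (0.35×3 + 0.1×3.176 + 0.55×1) = 2.9176

4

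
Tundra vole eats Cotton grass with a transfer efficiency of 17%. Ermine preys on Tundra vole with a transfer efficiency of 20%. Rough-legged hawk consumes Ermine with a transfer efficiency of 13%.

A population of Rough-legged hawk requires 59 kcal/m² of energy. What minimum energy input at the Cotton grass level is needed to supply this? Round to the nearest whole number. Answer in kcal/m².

13348 kcal/m²

Cumulative transfer efficiency: 0.17 × 0.2 × 0.13 = 0.00442
Cotton grass energy = 59 / 0.00442 = 13348 kcal/m²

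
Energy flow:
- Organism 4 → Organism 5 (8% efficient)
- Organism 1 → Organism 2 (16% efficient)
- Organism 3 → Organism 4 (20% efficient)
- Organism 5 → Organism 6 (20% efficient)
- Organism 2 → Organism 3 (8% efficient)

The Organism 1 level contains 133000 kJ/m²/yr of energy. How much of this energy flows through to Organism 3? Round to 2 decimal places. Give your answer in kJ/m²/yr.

1702.40 kJ/m²/yr

Organism 2: 133000 × 0.16 = 21280 kJ/m²/yr
Organism 3: 21280 × 0.08 = 1702.4 kJ/m²/yr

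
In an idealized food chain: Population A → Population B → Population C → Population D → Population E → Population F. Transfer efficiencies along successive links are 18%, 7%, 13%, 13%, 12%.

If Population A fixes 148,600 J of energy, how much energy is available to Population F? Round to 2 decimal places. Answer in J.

Population B: 148600 × 0.18 = 26748 J
Population C: 26748 × 0.07 = 1872.36 J
Population D: 1872.36 × 0.13 = 243.4068 J
Population E: 243.4068 × 0.13 = 31.642884 J
Population F: 31.642884 × 0.12 = 3.79714608 J

3.80 J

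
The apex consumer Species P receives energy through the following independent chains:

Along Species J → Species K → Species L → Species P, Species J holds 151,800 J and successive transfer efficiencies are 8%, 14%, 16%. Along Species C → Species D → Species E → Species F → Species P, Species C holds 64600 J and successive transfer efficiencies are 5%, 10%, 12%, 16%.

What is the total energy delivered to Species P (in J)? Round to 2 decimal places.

278.23 J

Via Species J: 151800 × 0.08 × 0.14 × 0.16 = 272.0256 J
Via Species C: 64600 × 0.05 × 0.1 × 0.12 × 0.16 = 6.2016 J
Total at Species P: 272.0256 + 6.2016 = 278.2272 J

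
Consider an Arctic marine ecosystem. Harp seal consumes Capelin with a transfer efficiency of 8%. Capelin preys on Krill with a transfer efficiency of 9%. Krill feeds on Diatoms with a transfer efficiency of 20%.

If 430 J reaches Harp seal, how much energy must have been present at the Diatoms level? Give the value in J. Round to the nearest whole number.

298611 J

Cumulative transfer efficiency: 0.2 × 0.09 × 0.08 = 0.00144
Diatoms energy = 430 / 0.00144 = 298611 J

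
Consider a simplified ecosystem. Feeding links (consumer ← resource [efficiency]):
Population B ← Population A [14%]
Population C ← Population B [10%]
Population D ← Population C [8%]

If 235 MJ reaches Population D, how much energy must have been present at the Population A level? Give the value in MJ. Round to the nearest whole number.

209821 MJ

Cumulative transfer efficiency: 0.14 × 0.1 × 0.08 = 0.00112
Population A energy = 235 / 0.00112 = 209821 MJ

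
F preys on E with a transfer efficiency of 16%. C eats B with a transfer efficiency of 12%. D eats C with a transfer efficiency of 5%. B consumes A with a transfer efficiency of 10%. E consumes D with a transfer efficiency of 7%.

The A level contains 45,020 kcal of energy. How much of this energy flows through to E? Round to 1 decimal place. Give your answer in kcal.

1.9 kcal

B: 45020 × 0.1 = 4502 kcal
C: 4502 × 0.12 = 540.24 kcal
D: 540.24 × 0.05 = 27.012 kcal
E: 27.012 × 0.07 = 1.89084 kcal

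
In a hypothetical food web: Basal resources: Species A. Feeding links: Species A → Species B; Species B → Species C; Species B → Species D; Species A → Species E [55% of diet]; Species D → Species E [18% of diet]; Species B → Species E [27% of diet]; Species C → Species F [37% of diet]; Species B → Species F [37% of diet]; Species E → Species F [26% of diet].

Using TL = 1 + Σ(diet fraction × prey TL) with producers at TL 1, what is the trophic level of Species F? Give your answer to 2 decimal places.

Species B: 1 + 1 = 2
Species C: 1 + 2 = 3
Species D: 1 + 2 = 3
Species E: 1 + (0.55×1 + 0.18×3 + 0.27×2) = 2.63
Species F: 1 + (0.37×3 + 0.37×2 + 0.26×2.63) = 3.5338

3.53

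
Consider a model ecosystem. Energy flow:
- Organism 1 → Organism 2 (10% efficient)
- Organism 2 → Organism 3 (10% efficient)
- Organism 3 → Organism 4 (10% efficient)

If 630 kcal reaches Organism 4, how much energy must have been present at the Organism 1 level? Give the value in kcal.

630000 kcal

Cumulative transfer efficiency: 0.1 × 0.1 × 0.1 = 0.001
Organism 1 energy = 630 / 0.001 = 630000 kcal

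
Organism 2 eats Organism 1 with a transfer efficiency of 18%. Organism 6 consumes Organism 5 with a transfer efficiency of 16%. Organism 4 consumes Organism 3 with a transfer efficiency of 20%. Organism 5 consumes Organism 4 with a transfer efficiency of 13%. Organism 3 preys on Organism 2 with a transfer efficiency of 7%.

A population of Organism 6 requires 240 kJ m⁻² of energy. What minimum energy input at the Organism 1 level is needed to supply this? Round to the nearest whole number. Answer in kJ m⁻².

Cumulative transfer efficiency: 0.18 × 0.07 × 0.2 × 0.13 × 0.16 = 0.000052416
Organism 1 energy = 240 / 0.000052416 = 4578755 kJ m⁻²

4578755 kJ m⁻²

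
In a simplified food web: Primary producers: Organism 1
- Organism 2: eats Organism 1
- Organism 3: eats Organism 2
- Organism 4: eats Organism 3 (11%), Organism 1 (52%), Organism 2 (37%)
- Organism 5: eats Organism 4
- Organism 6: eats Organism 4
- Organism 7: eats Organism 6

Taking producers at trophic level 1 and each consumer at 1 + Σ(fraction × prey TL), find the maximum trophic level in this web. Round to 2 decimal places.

4.59

Organism 2: 1 + 1 = 2
Organism 3: 1 + 2 = 3
Organism 4: 1 + (0.11×3 + 0.52×1 + 0.37×2) = 2.59
Organism 5: 1 + 2.59 = 3.59
Organism 6: 1 + 2.59 = 3.59
Organism 7: 1 + 3.59 = 4.59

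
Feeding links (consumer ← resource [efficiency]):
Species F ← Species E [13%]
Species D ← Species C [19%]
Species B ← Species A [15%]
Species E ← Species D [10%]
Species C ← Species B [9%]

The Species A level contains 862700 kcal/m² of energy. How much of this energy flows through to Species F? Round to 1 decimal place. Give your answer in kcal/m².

28.8 kcal/m²

Species B: 862700 × 0.15 = 129405 kcal/m²
Species C: 129405 × 0.09 = 11646.45 kcal/m²
Species D: 11646.45 × 0.19 = 2212.8255 kcal/m²
Species E: 2212.8255 × 0.1 = 221.28255 kcal/m²
Species F: 221.28255 × 0.13 = 28.7667315 kcal/m²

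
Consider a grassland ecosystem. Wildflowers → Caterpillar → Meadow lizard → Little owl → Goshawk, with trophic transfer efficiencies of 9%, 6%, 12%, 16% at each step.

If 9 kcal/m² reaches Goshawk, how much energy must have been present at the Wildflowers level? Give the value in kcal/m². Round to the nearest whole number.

Cumulative transfer efficiency: 0.09 × 0.06 × 0.12 × 0.16 = 0.00010368
Wildflowers energy = 9 / 0.00010368 = 86806 kcal/m²

86806 kcal/m²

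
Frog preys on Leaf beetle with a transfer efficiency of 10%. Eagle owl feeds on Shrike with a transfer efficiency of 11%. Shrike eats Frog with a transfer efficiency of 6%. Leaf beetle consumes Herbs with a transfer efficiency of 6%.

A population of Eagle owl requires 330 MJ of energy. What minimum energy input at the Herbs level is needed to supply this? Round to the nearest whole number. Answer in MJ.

Cumulative transfer efficiency: 0.06 × 0.1 × 0.06 × 0.11 = 0.0000396
Herbs energy = 330 / 0.0000396 = 8333333 MJ

8333333 MJ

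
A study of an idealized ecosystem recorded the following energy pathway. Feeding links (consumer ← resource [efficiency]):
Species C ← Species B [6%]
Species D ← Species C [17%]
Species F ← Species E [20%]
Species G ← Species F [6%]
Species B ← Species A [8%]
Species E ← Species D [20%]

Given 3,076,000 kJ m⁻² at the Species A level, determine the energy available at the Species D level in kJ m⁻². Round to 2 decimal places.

2510.02 kJ m⁻²

Species B: 3076000 × 0.08 = 246080 kJ m⁻²
Species C: 246080 × 0.06 = 14764.8 kJ m⁻²
Species D: 14764.8 × 0.17 = 2510.016 kJ m⁻²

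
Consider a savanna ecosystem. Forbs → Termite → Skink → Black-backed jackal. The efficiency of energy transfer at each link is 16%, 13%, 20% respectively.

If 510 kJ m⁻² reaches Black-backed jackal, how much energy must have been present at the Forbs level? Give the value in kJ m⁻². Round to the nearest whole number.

Cumulative transfer efficiency: 0.16 × 0.13 × 0.2 = 0.00416
Forbs energy = 510 / 0.00416 = 122596 kJ m⁻²

122596 kJ m⁻²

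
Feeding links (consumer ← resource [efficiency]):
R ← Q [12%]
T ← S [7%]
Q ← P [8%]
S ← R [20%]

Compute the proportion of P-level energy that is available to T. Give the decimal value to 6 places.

0.000134

Product of link efficiencies: 0.08 × 0.12 × 0.2 × 0.07 = 0.0001344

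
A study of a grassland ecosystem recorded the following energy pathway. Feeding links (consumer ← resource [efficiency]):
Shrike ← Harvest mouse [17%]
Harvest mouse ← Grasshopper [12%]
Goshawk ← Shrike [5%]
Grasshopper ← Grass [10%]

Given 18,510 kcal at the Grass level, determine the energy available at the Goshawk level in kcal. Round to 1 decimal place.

Grasshopper: 18510 × 0.1 = 1851 kcal
Harvest mouse: 1851 × 0.12 = 222.12 kcal
Shrike: 222.12 × 0.17 = 37.7604 kcal
Goshawk: 37.7604 × 0.05 = 1.88802 kcal

1.9 kcal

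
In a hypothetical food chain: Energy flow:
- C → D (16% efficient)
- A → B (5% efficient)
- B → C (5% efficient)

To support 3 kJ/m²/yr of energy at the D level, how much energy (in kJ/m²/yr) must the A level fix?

7500 kJ/m²/yr

Cumulative transfer efficiency: 0.05 × 0.05 × 0.16 = 0.0004
A energy = 3 / 0.0004 = 7500 kJ/m²/yr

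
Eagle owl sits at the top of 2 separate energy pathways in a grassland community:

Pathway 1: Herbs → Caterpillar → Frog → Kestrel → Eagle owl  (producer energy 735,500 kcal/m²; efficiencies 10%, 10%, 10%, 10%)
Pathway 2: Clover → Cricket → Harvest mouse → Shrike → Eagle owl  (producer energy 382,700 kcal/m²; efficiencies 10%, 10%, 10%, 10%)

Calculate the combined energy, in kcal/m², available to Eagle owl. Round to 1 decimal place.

Pathway 1: 735500 × 0.1 × 0.1 × 0.1 × 0.1 = 73.55 kcal/m²
Pathway 2: 382700 × 0.1 × 0.1 × 0.1 × 0.1 = 38.27 kcal/m²
Total at Eagle owl: 73.55 + 38.27 = 111.82 kcal/m²

111.8 kcal/m²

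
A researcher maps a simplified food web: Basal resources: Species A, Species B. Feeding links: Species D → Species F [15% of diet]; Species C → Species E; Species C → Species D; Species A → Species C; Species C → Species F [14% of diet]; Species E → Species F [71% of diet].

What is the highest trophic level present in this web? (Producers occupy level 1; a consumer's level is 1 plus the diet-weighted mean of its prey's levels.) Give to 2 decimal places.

3.86

Species C: 1 + 1 = 2
Species D: 1 + 2 = 3
Species E: 1 + 2 = 3
Species F: 1 + (0.15×3 + 0.71×3 + 0.14×2) = 3.86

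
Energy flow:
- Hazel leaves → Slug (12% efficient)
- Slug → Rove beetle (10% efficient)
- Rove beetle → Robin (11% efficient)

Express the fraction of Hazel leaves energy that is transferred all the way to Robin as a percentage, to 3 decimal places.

Product of link efficiencies: 0.12 × 0.1 × 0.11 = 0.00132
As a percentage: 0.00132 × 100 = 0.132%

0.132%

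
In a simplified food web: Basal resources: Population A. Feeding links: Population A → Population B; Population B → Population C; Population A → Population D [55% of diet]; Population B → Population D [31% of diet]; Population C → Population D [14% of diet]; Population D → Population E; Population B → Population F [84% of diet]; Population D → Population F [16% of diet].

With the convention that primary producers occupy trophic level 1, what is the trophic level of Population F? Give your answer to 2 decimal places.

3.09

Population B: 1 + 1 = 2
Population C: 1 + 2 = 3
Population D: 1 + (0.55×1 + 0.31×2 + 0.14×3) = 2.59
Population E: 1 + 2.59 = 3.59
Population F: 1 + (0.84×2 + 0.16×2.59) = 3.0944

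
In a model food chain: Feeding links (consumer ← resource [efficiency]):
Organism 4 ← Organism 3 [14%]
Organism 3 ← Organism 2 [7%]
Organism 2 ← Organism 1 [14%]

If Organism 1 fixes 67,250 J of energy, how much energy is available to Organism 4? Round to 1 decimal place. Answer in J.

92.3 J

Organism 2: 67250 × 0.14 = 9415 J
Organism 3: 9415 × 0.07 = 659.05 J
Organism 4: 659.05 × 0.14 = 92.267 J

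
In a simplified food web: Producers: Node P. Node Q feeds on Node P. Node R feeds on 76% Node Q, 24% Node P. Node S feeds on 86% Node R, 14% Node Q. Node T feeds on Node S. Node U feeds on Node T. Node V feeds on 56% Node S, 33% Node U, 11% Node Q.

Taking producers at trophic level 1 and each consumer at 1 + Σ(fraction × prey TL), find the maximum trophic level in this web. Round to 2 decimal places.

5.65

Node Q: 1 + 1 = 2
Node R: 1 + (0.76×2 + 0.24×1) = 2.76
Node S: 1 + (0.86×2.76 + 0.14×2) = 3.6536
Node T: 1 + 3.6536 = 4.6536
Node U: 1 + 4.6536 = 5.6536
Node V: 1 + (0.56×3.6536 + 0.33×5.6536 + 0.11×2) = 5.131704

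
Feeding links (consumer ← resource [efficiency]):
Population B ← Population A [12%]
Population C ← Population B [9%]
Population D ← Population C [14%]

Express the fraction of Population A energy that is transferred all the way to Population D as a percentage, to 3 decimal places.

Product of link efficiencies: 0.12 × 0.09 × 0.14 = 0.001512
As a percentage: 0.001512 × 100 = 0.151%

0.151%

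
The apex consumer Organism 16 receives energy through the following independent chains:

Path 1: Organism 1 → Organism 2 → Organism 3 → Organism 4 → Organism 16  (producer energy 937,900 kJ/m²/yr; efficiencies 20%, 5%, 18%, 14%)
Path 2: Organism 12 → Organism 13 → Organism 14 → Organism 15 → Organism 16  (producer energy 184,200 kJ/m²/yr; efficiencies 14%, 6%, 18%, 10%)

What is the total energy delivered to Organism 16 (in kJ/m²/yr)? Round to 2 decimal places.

Path 1: 937900 × 0.2 × 0.05 × 0.18 × 0.14 = 236.3508 kJ/m²/yr
Path 2: 184200 × 0.14 × 0.06 × 0.18 × 0.1 = 27.85104 kJ/m²/yr
Total at Organism 16: 236.3508 + 27.85104 = 264.20184 kJ/m²/yr

264.20 kJ/m²/yr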